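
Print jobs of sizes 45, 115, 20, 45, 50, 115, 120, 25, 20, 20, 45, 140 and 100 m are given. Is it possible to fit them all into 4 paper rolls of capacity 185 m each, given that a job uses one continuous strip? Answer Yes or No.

No

Total = 860 m; ⌈860/185⌉ = 5.
At least 5 paper rolls are required, but only 4 are allowed.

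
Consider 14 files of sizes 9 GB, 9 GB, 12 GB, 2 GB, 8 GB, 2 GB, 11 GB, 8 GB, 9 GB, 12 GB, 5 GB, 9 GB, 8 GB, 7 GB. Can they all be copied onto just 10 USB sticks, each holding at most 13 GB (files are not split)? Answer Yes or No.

Total = 111 GB; ⌈111/13⌉ = 9.
11 files each exceed half the capacity and cannot share a USB stick, forcing at least 11 USB sticks.
At least 11 USB sticks are required, but only 10 are allowed.

No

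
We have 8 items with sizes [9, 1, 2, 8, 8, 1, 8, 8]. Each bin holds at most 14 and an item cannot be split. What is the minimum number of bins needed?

5

Total = 9 + 8 + 8 + 8 + 8 + 2 + 1 + 1 = 45.
Lower bound: ⌈45/14⌉ = 4 bins.
Also, 5 items each exceed 7, and no two of those can share a bin, so at least 5 bins are needed.
A packing using 5 bins:
  bin 1: 9 + 2 + 1 + 1 = 13
  bin 2: 8 = 8
  bin 3: 8 = 8
  bin 4: 8 = 8
  bin 5: 8 = 8
This matches the lower bound, so 5 is optimal.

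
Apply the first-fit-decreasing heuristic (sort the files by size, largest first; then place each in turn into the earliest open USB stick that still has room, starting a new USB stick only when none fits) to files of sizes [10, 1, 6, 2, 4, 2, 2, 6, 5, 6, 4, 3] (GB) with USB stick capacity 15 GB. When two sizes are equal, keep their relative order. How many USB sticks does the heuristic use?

4

Sorted descending: 10, 6, 6, 6, 5, 4, 4, 3, 2, 2, 2, 1.
  10 → USB stick 1 (new)  [load 10/15]
  6 → USB stick 2 (new)  [load 6/15]
  6 → USB stick 2  [load 12/15]
  6 → USB stick 3 (new)  [load 6/15]
  5 → USB stick 1  [load 15/15]
  4 → USB stick 3  [load 10/15]
  4 → USB stick 3  [load 14/15]
  3 → USB stick 2  [load 15/15]
  2 → USB stick 4 (new)  [load 2/15]
  2 → USB stick 4  [load 4/15]
  2 → USB stick 4  [load 6/15]
  1 → USB stick 3  [load 15/15]
4 USB sticks opened.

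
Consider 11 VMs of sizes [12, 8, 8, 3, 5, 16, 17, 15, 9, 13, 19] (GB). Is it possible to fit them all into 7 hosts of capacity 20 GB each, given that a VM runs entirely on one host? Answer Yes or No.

Yes

A valid assignment using 7 hosts:
  host 1: 19 = 19
  host 2: 17 + 3 = 20
  host 3: 16 = 16
  host 4: 15 + 5 = 20
  host 5: 13 = 13
  host 6: 12 + 8 = 20
  host 7: 9 + 8 = 17
Every load is within 20 GB, so 7 hosts suffice.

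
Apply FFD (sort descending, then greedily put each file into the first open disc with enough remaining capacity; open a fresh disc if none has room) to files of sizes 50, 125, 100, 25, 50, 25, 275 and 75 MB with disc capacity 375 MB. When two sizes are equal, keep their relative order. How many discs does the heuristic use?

Sorted descending: 275, 125, 100, 75, 50, 50, 25, 25.
  275 → disc 1 (new)  [load 275/375]
  125 → disc 2 (new)  [load 125/375]
  100 → disc 1  [load 375/375]
  75 → disc 2  [load 200/375]
  50 → disc 2  [load 250/375]
  50 → disc 2  [load 300/375]
  25 → disc 2  [load 325/375]
  25 → disc 2  [load 350/375]
2 discs opened.

2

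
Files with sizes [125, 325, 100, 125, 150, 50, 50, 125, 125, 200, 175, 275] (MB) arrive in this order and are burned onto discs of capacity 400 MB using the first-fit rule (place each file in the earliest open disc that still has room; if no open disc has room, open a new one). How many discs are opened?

  125 → disc 1 (new)  [load 125/400]
  325 → disc 2 (new)  [load 325/400]
  100 → disc 1  [load 225/400]
  125 → disc 1  [load 350/400]
  150 → disc 3 (new)  [load 150/400]
  50 → disc 1  [load 400/400]
  50 → disc 2  [load 375/400]
  125 → disc 3  [load 275/400]
  125 → disc 3  [load 400/400]
  200 → disc 4 (new)  [load 200/400]
  175 → disc 4  [load 375/400]
  275 → disc 5 (new)  [load 275/400]
5 discs opened.

5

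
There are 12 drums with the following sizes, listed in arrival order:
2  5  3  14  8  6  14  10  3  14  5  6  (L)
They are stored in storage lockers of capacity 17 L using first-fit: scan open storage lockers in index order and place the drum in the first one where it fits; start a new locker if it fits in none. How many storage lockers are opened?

6

  2 → locker 1 (new)  [load 2/17]
  5 → locker 1  [load 7/17]
  3 → locker 1  [load 10/17]
  14 → locker 2 (new)  [load 14/17]
  8 → locker 3 (new)  [load 8/17]
  6 → locker 1  [load 16/17]
  14 → locker 4 (new)  [load 14/17]
  10 → locker 5 (new)  [load 10/17]
  3 → locker 2  [load 17/17]
  14 → locker 6 (new)  [load 14/17]
  5 → locker 3  [load 13/17]
  6 → locker 5  [load 16/17]
6 storage lockers opened.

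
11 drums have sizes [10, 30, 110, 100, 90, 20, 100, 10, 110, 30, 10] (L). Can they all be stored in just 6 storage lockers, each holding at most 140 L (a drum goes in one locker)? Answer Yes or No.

A valid assignment using 5 storage lockers:
  locker 1: 110 + 30 = 140
  locker 2: 110 + 30 = 140
  locker 3: 100 + 20 + 10 + 10 = 140
  locker 4: 100 + 10 = 110
  locker 5: 90 = 90
That uses only 5 ≤ 6, so 6 storage lockers are enough.

Yes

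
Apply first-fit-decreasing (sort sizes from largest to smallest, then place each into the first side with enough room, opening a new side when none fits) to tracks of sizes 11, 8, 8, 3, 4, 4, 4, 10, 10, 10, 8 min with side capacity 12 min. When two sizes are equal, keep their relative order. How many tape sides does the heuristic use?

Sorted descending: 11, 10, 10, 10, 8, 8, 8, 4, 4, 4, 3.
  11 → side 1 (new)  [load 11/12]
  10 → side 2 (new)  [load 10/12]
  10 → side 3 (new)  [load 10/12]
  10 → side 4 (new)  [load 10/12]
  8 → side 5 (new)  [load 8/12]
  8 → side 6 (new)  [load 8/12]
  8 → side 7 (new)  [load 8/12]
  4 → side 5  [load 12/12]
  4 → side 6  [load 12/12]
  4 → side 7  [load 12/12]
  3 → side 8 (new)  [load 3/12]
8 tape sides opened.

8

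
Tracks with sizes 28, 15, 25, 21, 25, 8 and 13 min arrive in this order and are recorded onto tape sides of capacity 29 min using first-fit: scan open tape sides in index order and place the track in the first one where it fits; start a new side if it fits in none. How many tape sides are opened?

  28 → side 1 (new)  [load 28/29]
  15 → side 2 (new)  [load 15/29]
  25 → side 3 (new)  [load 25/29]
  21 → side 4 (new)  [load 21/29]
  25 → side 5 (new)  [load 25/29]
  8 → side 2  [load 23/29]
  13 → side 6 (new)  [load 13/29]
6 tape sides opened.

6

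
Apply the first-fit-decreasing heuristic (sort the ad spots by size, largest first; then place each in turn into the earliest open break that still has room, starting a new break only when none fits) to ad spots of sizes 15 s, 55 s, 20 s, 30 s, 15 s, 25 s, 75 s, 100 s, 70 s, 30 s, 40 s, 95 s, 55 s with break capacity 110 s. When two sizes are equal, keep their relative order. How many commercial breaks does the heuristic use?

6

Sorted descending: 100, 95, 75, 70, 55, 55, 40, 30, 30, 25, 20, 15, 15.
  100 → break 1 (new)  [load 100/110]
  95 → break 2 (new)  [load 95/110]
  75 → break 3 (new)  [load 75/110]
  70 → break 4 (new)  [load 70/110]
  55 → break 5 (new)  [load 55/110]
  55 → break 5  [load 110/110]
  40 → break 4  [load 110/110]
  30 → break 3  [load 105/110]
  30 → break 6 (new)  [load 30/110]
  25 → break 6  [load 55/110]
  20 → break 6  [load 75/110]
  15 → break 2  [load 110/110]
  15 → break 6  [load 90/110]
6 commercial breaks opened.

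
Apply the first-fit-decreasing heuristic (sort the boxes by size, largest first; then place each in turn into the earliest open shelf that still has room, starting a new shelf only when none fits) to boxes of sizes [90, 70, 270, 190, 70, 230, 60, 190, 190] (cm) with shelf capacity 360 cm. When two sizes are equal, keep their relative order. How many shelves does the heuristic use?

5

Sorted descending: 270, 230, 190, 190, 190, 90, 70, 70, 60.
  270 → shelf 1 (new)  [load 270/360]
  230 → shelf 2 (new)  [load 230/360]
  190 → shelf 3 (new)  [load 190/360]
  190 → shelf 4 (new)  [load 190/360]
  190 → shelf 5 (new)  [load 190/360]
  90 → shelf 1  [load 360/360]
  70 → shelf 2  [load 300/360]
  70 → shelf 3  [load 260/360]
  60 → shelf 2  [load 360/360]
5 shelves opened.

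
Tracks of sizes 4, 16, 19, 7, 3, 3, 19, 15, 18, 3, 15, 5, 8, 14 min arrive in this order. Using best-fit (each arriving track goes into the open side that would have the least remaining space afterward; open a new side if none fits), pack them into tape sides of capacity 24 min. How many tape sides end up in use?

7

  4 → side 1 (new)  [load 4/24]
  16 → side 1  [load 20/24]
  19 → side 2 (new)  [load 19/24]
  7 → side 3 (new)  [load 7/24]
  3 → side 1  [load 23/24]
  3 → side 2  [load 22/24]
  19 → side 4 (new)  [load 19/24]
  15 → side 3  [load 22/24]
  18 → side 5 (new)  [load 18/24]
  3 → side 4  [load 22/24]
  15 → side 6 (new)  [load 15/24]
  5 → side 5  [load 23/24]
  8 → side 6  [load 23/24]
  14 → side 7 (new)  [load 14/24]
7 tape sides opened.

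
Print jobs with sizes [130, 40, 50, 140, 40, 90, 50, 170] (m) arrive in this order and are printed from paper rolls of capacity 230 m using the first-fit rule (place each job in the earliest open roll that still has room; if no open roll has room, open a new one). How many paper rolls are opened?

4

  130 → roll 1 (new)  [load 130/230]
  40 → roll 1  [load 170/230]
  50 → roll 1  [load 220/230]
  140 → roll 2 (new)  [load 140/230]
  40 → roll 2  [load 180/230]
  90 → roll 3 (new)  [load 90/230]
  50 → roll 2  [load 230/230]
  170 → roll 4 (new)  [load 170/230]
4 paper rolls opened.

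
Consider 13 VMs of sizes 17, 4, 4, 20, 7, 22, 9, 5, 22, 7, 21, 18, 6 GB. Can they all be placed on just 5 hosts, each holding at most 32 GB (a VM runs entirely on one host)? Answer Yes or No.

Total = 162 GB; ⌈162/32⌉ = 6.
At least 6 hosts are required, but only 5 are allowed.

No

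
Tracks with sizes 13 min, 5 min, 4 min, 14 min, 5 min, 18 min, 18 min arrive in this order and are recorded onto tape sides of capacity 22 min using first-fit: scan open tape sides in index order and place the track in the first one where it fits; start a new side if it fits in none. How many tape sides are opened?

4

  13 → side 1 (new)  [load 13/22]
  5 → side 1  [load 18/22]
  4 → side 1  [load 22/22]
  14 → side 2 (new)  [load 14/22]
  5 → side 2  [load 19/22]
  18 → side 3 (new)  [load 18/22]
  18 → side 4 (new)  [load 18/22]
4 tape sides opened.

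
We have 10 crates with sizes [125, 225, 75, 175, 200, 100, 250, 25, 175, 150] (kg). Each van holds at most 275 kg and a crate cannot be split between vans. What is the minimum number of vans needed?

Total = 250 + 225 + 200 + 175 + 175 + 150 + 125 + 100 + 75 + 25 = 1500 kg.
Lower bound: ⌈1500/275⌉ = 6 vans.
A packing using 6 vans:
  van 1: 250 + 25 = 275
  van 2: 225 = 225
  van 3: 200 + 75 = 275
  van 4: 175 + 100 = 275
  van 5: 175 = 175
  van 6: 150 + 125 = 275
This matches the lower bound, so 6 is optimal.

6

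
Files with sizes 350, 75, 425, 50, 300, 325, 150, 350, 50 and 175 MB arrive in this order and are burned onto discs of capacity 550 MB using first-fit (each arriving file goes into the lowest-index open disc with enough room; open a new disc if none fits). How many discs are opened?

5

  350 → disc 1 (new)  [load 350/550]
  75 → disc 1  [load 425/550]
  425 → disc 2 (new)  [load 425/550]
  50 → disc 1  [load 475/550]
  300 → disc 3 (new)  [load 300/550]
  325 → disc 4 (new)  [load 325/550]
  150 → disc 3  [load 450/550]
  350 → disc 5 (new)  [load 350/550]
  50 → disc 1  [load 525/550]
  175 → disc 4  [load 500/550]
5 discs opened.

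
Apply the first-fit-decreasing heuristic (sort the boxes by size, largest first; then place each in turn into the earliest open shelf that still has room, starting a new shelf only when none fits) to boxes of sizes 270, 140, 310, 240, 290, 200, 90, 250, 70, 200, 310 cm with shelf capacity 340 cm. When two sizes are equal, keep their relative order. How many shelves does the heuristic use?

8

Sorted descending: 310, 310, 290, 270, 250, 240, 200, 200, 140, 90, 70.
  310 → shelf 1 (new)  [load 310/340]
  310 → shelf 2 (new)  [load 310/340]
  290 → shelf 3 (new)  [load 290/340]
  270 → shelf 4 (new)  [load 270/340]
  250 → shelf 5 (new)  [load 250/340]
  240 → shelf 6 (new)  [load 240/340]
  200 → shelf 7 (new)  [load 200/340]
  200 → shelf 8 (new)  [load 200/340]
  140 → shelf 7  [load 340/340]
  90 → shelf 5  [load 340/340]
  70 → shelf 4  [load 340/340]
8 shelves opened.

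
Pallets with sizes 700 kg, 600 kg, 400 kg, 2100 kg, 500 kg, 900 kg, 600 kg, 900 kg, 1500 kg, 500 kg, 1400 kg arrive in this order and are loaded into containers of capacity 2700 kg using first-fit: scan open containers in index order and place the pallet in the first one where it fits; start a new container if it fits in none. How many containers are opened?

5

  700 → container 1 (new)  [load 700/2700]
  600 → container 1  [load 1300/2700]
  400 → container 1  [load 1700/2700]
  2100 → container 2 (new)  [load 2100/2700]
  500 → container 1  [load 2200/2700]
  900 → container 3 (new)  [load 900/2700]
  600 → container 2  [load 2700/2700]
  900 → container 3  [load 1800/2700]
  1500 → container 4 (new)  [load 1500/2700]
  500 → container 1  [load 2700/2700]
  1400 → container 5 (new)  [load 1400/2700]
5 containers opened.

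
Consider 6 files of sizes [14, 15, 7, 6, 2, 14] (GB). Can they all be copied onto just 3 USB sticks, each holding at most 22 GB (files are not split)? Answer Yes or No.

Yes

A valid assignment using 3 USB sticks:
  USB stick 1: 15 + 7 = 22
  USB stick 2: 14 + 6 + 2 = 22
  USB stick 3: 14 = 14
Every load is within 22 GB, so 3 USB sticks suffice.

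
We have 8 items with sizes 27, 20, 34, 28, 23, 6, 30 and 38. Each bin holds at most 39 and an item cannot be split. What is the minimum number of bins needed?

Total = 38 + 34 + 30 + 28 + 27 + 23 + 20 + 6 = 206.
Lower bound: ⌈206/39⌉ = 6 bins.
Also, 7 items each exceed 39/2, and no two of those can share a bin, so at least 7 bins are needed.
A packing using 7 bins:
  bin 1: 38 = 38
  bin 2: 34 = 34
  bin 3: 30 + 6 = 36
  bin 4: 28 = 28
  bin 5: 27 = 27
  bin 6: 23 = 23
  bin 7: 20 = 20
This matches the lower bound, so 7 is optimal.

7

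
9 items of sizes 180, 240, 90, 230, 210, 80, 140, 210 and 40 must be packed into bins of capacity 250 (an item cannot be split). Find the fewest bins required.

Total = 240 + 230 + 210 + 210 + 180 + 140 + 90 + 80 + 40 = 1420.
Lower bound: ⌈1420/250⌉ = 6 bins.
A packing using 7 bins:
  bin 1: 240 = 240
  bin 2: 230 = 230
  bin 3: 210 + 40 = 250
  bin 4: 210 = 210
  bin 5: 180 = 180
  bin 6: 140 + 90 = 230
  bin 7: 80 = 80
No arrangement into 6 bins stays within capacity, so 7 is optimal.

7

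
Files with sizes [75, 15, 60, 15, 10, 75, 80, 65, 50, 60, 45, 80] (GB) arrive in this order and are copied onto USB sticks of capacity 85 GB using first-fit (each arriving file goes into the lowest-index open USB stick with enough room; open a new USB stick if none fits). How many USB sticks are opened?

  75 → USB stick 1 (new)  [load 75/85]
  15 → USB stick 2 (new)  [load 15/85]
  60 → USB stick 2  [load 75/85]
  15 → USB stick 3 (new)  [load 15/85]
  10 → USB stick 1  [load 85/85]
  75 → USB stick 4 (new)  [load 75/85]
  80 → USB stick 5 (new)  [load 80/85]
  65 → USB stick 3  [load 80/85]
  50 → USB stick 6 (new)  [load 50/85]
  60 → USB stick 7 (new)  [load 60/85]
  45 → USB stick 8 (new)  [load 45/85]
  80 → USB stick 9 (new)  [load 80/85]
9 USB sticks opened.

9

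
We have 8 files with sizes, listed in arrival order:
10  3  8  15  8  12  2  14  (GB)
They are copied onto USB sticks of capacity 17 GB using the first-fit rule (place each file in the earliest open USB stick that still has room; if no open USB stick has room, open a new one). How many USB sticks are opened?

  10 → USB stick 1 (new)  [load 10/17]
  3 → USB stick 1  [load 13/17]
  8 → USB stick 2 (new)  [load 8/17]
  15 → USB stick 3 (new)  [load 15/17]
  8 → USB stick 2  [load 16/17]
  12 → USB stick 4 (new)  [load 12/17]
  2 → USB stick 1  [load 15/17]
  14 → USB stick 5 (new)  [load 14/17]
5 USB sticks opened.

5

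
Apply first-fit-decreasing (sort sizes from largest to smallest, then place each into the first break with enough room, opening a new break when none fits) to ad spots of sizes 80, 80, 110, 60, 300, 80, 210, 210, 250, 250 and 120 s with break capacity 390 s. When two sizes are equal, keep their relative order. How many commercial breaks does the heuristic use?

Sorted descending: 300, 250, 250, 210, 210, 120, 110, 80, 80, 80, 60.
  300 → break 1 (new)  [load 300/390]
  250 → break 2 (new)  [load 250/390]
  250 → break 3 (new)  [load 250/390]
  210 → break 4 (new)  [load 210/390]
  210 → break 5 (new)  [load 210/390]
  120 → break 2  [load 370/390]
  110 → break 3  [load 360/390]
  80 → break 1  [load 380/390]
  80 → break 4  [load 290/390]
  80 → break 4  [load 370/390]
  60 → break 5  [load 270/390]
5 commercial breaks opened.

5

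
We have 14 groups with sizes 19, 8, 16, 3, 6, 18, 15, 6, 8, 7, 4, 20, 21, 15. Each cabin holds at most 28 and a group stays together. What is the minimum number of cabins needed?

7

Total = 21 + 20 + 19 + 18 + 16 + 15 + 15 + 8 + 8 + 7 + 6 + 6 + 4 + 3 = 166.
Lower bound: ⌈166/28⌉ = 6 cabins.
Also, 7 groups each exceed 14, and no two of those can share a cabin, so at least 7 cabins are needed.
A packing using 7 cabins:
  cabin 1: 21 + 7 = 28
  cabin 2: 20 + 8 = 28
  cabin 3: 19 + 8 = 27
  cabin 4: 18 + 6 + 4 = 28
  cabin 5: 16 + 6 + 3 = 25
  cabin 6: 15 = 15
  cabin 7: 15 = 15
This matches the lower bound, so 7 is optimal.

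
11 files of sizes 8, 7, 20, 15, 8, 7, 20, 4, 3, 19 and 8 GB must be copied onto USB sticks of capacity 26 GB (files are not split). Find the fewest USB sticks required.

5

Total = 20 + 20 + 19 + 15 + 8 + 8 + 8 + 7 + 7 + 4 + 3 = 119 GB.
Lower bound: ⌈119/26⌉ = 5 USB sticks.
A packing using 5 USB sticks:
  USB stick 1: 20 + 4 = 24
  USB stick 2: 20 + 3 = 23
  USB stick 3: 19 + 7 = 26
  USB stick 4: 15 + 8 = 23
  USB stick 5: 8 + 8 + 7 = 23
This matches the lower bound, so 5 is optimal.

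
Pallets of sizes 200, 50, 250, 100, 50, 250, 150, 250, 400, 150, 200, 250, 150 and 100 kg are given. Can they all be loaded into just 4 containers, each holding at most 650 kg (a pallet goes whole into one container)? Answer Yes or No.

A valid assignment using 4 containers:
  container 1: 400 + 250 = 650
  container 2: 250 + 250 + 150 = 650
  container 3: 250 + 200 + 200 = 650
  container 4: 150 + 150 + 100 + 100 + 50 + 50 = 600
Every load is within 650 kg, so 4 containers suffice.

Yes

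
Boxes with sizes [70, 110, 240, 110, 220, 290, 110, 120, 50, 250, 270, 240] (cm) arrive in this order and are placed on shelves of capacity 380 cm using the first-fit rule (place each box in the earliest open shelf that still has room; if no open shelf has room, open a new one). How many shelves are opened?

7

  70 → shelf 1 (new)  [load 70/380]
  110 → shelf 1  [load 180/380]
  240 → shelf 2 (new)  [load 240/380]
  110 → shelf 1  [load 290/380]
  220 → shelf 3 (new)  [load 220/380]
  290 → shelf 4 (new)  [load 290/380]
  110 → shelf 2  [load 350/380]
  120 → shelf 3  [load 340/380]
  50 → shelf 1  [load 340/380]
  250 → shelf 5 (new)  [load 250/380]
  270 → shelf 6 (new)  [load 270/380]
  240 → shelf 7 (new)  [load 240/380]
7 shelves opened.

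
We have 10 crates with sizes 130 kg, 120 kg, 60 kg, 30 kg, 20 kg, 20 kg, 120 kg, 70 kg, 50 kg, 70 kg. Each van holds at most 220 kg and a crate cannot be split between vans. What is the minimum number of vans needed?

4

Total = 130 + 120 + 120 + 70 + 70 + 60 + 50 + 30 + 20 + 20 = 690 kg.
Lower bound: ⌈690/220⌉ = 4 vans.
A packing using 4 vans:
  van 1: 130 + 70 + 20 = 220
  van 2: 120 + 70 + 30 = 220
  van 3: 120 + 60 + 20 = 200
  van 4: 50 = 50
This matches the lower bound, so 4 is optimal.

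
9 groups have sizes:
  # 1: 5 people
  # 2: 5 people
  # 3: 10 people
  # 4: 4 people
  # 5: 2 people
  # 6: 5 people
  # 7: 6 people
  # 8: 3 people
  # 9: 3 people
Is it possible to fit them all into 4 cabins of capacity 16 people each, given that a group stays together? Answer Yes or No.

Yes

A valid assignment using 3 cabins:
  cabin 1: 10 + 6 = 16
  cabin 2: 5 + 5 + 5 = 15
  cabin 3: 4 + 3 + 3 + 2 = 12
That uses only 3 ≤ 4, so 4 cabins are enough.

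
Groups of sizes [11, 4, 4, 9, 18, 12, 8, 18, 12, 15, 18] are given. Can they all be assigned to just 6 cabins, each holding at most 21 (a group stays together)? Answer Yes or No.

Total = 129; ⌈129/21⌉ = 7.
At least 7 cabins are required, but only 6 are allowed.

No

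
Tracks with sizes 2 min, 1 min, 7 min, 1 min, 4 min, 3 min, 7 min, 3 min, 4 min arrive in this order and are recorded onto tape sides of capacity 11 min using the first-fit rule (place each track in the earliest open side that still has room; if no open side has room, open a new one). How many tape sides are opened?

3

  2 → side 1 (new)  [load 2/11]
  1 → side 1  [load 3/11]
  7 → side 1  [load 10/11]
  1 → side 1  [load 11/11]
  4 → side 2 (new)  [load 4/11]
  3 → side 2  [load 7/11]
  7 → side 3 (new)  [load 7/11]
  3 → side 2  [load 10/11]
  4 → side 3  [load 11/11]
3 tape sides opened.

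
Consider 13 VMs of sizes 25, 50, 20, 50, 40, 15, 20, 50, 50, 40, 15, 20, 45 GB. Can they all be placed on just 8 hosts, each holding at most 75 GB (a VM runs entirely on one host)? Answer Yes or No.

A valid assignment using 7 hosts:
  host 1: 50 + 25 = 75
  host 2: 50 + 20 = 70
  host 3: 50 + 20 = 70
  host 4: 50 + 20 = 70
  host 5: 45 + 15 + 15 = 75
  host 6: 40 = 40
  host 7: 40 = 40
That uses only 7 ≤ 8, so 8 hosts are enough.

Yes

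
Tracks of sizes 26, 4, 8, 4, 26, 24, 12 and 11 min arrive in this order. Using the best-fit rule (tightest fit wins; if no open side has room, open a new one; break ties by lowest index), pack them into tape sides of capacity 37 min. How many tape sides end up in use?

  26 → side 1 (new)  [load 26/37]
  4 → side 1  [load 30/37]
  8 → side 2 (new)  [load 8/37]
  4 → side 1  [load 34/37]
  26 → side 2  [load 34/37]
  24 → side 3 (new)  [load 24/37]
  12 → side 3  [load 36/37]
  11 → side 4 (new)  [load 11/37]
4 tape sides opened.

4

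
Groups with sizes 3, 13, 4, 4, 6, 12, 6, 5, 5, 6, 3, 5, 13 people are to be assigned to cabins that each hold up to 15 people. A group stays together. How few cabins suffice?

6

Total = 13 + 13 + 12 + 6 + 6 + 6 + 5 + 5 + 5 + 4 + 4 + 3 + 3 = 85 people.
Lower bound: ⌈85/15⌉ = 6 cabins.
A packing using 6 cabins:
  cabin 1: 13 = 13
  cabin 2: 13 = 13
  cabin 3: 12 + 3 = 15
  cabin 4: 6 + 6 + 3 = 15
  cabin 5: 6 + 5 + 4 = 15
  cabin 6: 5 + 5 + 4 = 14
This matches the lower bound, so 6 is optimal.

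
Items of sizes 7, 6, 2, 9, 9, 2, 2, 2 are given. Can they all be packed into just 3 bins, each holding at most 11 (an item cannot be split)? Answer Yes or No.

Total = 39; ⌈39/11⌉ = 4.
At least 4 bins are required, but only 3 are allowed.

No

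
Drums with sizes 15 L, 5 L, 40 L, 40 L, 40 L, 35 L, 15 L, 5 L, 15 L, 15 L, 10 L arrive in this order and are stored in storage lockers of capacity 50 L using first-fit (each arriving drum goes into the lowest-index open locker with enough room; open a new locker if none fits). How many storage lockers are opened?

6

  15 → locker 1 (new)  [load 15/50]
  5 → locker 1  [load 20/50]
  40 → locker 2 (new)  [load 40/50]
  40 → locker 3 (new)  [load 40/50]
  40 → locker 4 (new)  [load 40/50]
  35 → locker 5 (new)  [load 35/50]
  15 → locker 1  [load 35/50]
  5 → locker 1  [load 40/50]
  15 → locker 5  [load 50/50]
  15 → locker 6 (new)  [load 15/50]
  10 → locker 1  [load 50/50]
6 storage lockers opened.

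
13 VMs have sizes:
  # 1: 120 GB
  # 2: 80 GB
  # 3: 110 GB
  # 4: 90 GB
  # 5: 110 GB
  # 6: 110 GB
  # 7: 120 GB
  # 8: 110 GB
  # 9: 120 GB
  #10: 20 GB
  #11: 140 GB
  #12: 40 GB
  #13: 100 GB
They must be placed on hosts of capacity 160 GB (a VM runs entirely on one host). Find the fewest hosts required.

Total = 140 + 120 + 120 + 120 + 110 + 110 + 110 + 110 + 100 + 90 + 80 + 40 + 20 = 1270 GB.
Lower bound: ⌈1270/160⌉ = 8 hosts.
Also, 10 VMs each exceed 80 GB, and no two of those can share a host, so at least 10 hosts are needed.
A packing using 11 hosts:
  host 1: 140 + 20 = 160
  host 2: 120 + 40 = 160
  host 3: 120 = 120
  host 4: 120 = 120
  host 5: 110 = 110
  host 6: 110 = 110
  host 7: 110 = 110
  host 8: 110 = 110
  host 9: 100 = 100
  host 10: 90 = 90
  host 11: 80 = 80
No arrangement into 10 hosts stays within capacity, so 11 is optimal.

11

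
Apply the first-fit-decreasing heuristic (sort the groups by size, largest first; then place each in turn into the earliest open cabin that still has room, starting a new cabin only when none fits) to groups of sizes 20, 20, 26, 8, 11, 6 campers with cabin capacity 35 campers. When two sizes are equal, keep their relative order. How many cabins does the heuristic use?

Sorted descending: 26, 20, 20, 11, 8, 6.
  26 → cabin 1 (new)  [load 26/35]
  20 → cabin 2 (new)  [load 20/35]
  20 → cabin 3 (new)  [load 20/35]
  11 → cabin 2  [load 31/35]
  8 → cabin 1  [load 34/35]
  6 → cabin 3  [load 26/35]
3 cabins opened.

3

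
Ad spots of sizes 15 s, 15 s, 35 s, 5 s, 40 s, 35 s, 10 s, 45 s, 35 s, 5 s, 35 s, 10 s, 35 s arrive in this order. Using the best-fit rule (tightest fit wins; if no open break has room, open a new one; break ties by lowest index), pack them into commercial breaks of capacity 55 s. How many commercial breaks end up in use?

8

  15 → break 1 (new)  [load 15/55]
  15 → break 1  [load 30/55]
  35 → break 2 (new)  [load 35/55]
  5 → break 2  [load 40/55]
  40 → break 3 (new)  [load 40/55]
  35 → break 4 (new)  [load 35/55]
  10 → break 2  [load 50/55]
  45 → break 5 (new)  [load 45/55]
  35 → break 6 (new)  [load 35/55]
  5 → break 2  [load 55/55]
  35 → break 7 (new)  [load 35/55]
  10 → break 5  [load 55/55]
  35 → break 8 (new)  [load 35/55]
8 commercial breaks opened.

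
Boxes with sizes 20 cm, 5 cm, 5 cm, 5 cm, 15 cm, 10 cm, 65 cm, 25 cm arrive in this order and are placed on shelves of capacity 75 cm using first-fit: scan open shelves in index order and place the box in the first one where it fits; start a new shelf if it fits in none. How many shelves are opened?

3

  20 → shelf 1 (new)  [load 20/75]
  5 → shelf 1  [load 25/75]
  5 → shelf 1  [load 30/75]
  5 → shelf 1  [load 35/75]
  15 → shelf 1  [load 50/75]
  10 → shelf 1  [load 60/75]
  65 → shelf 2 (new)  [load 65/75]
  25 → shelf 3 (new)  [load 25/75]
3 shelves opened.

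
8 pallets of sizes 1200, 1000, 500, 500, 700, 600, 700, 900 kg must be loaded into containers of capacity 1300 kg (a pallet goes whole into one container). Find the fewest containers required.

6

Total = 1200 + 1000 + 900 + 700 + 700 + 600 + 500 + 500 = 6100 kg.
Lower bound: ⌈6100/1300⌉ = 5 containers.
A packing using 6 containers:
  container 1: 1200 = 1200
  container 2: 1000 = 1000
  container 3: 900 = 900
  container 4: 700 + 600 = 1300
  container 5: 700 + 500 = 1200
  container 6: 500 = 500
No arrangement into 5 containers stays within capacity, so 6 is optimal.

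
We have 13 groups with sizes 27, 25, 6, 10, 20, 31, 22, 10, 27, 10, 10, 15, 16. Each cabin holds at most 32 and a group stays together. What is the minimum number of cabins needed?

Total = 31 + 27 + 27 + 25 + 22 + 20 + 16 + 15 + 10 + 10 + 10 + 10 + 6 = 229.
Lower bound: ⌈229/32⌉ = 8 cabins.
A packing using 8 cabins:
  cabin 1: 31 = 31
  cabin 2: 27 = 27
  cabin 3: 27 = 27
  cabin 4: 25 + 6 = 31
  cabin 5: 22 + 10 = 32
  cabin 6: 20 + 10 = 30
  cabin 7: 16 + 15 = 31
  cabin 8: 10 + 10 = 20
This matches the lower bound, so 8 is optimal.

8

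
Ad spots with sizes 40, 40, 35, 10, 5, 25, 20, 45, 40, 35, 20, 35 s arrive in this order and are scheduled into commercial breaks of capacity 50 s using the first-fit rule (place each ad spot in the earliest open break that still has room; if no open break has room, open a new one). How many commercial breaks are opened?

9

  40 → break 1 (new)  [load 40/50]
  40 → break 2 (new)  [load 40/50]
  35 → break 3 (new)  [load 35/50]
  10 → break 1  [load 50/50]
  5 → break 2  [load 45/50]
  25 → break 4 (new)  [load 25/50]
  20 → break 4  [load 45/50]
  45 → break 5 (new)  [load 45/50]
  40 → break 6 (new)  [load 40/50]
  35 → break 7 (new)  [load 35/50]
  20 → break 8 (new)  [load 20/50]
  35 → break 9 (new)  [load 35/50]
9 commercial breaks opened.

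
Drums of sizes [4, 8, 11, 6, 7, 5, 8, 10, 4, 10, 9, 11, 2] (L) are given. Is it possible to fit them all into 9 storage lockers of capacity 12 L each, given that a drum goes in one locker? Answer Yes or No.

A valid assignment using 9 storage lockers:
  locker 1: 11 = 11
  locker 2: 11 = 11
  locker 3: 10 + 2 = 12
  locker 4: 10 = 10
  locker 5: 9 = 9
  locker 6: 8 + 4 = 12
  locker 7: 8 + 4 = 12
  locker 8: 7 + 5 = 12
  locker 9: 6 = 6
Every load is within 12 L, so 9 storage lockers suffice.

Yes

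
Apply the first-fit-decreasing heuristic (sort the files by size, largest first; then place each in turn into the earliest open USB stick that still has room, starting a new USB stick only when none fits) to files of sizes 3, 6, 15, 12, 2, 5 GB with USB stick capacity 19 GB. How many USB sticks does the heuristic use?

3

Sorted descending: 15, 12, 6, 5, 3, 2.
  15 → USB stick 1 (new)  [load 15/19]
  12 → USB stick 2 (new)  [load 12/19]
  6 → USB stick 2  [load 18/19]
  5 → USB stick 3 (new)  [load 5/19]
  3 → USB stick 1  [load 18/19]
  2 → USB stick 3  [load 7/19]
3 USB sticks opened.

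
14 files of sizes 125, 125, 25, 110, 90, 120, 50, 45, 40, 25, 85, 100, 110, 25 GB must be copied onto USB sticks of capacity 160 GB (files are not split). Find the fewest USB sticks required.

Total = 125 + 125 + 120 + 110 + 110 + 100 + 90 + 85 + 50 + 45 + 40 + 25 + 25 + 25 = 1075 GB.
Lower bound: ⌈1075/160⌉ = 7 USB sticks.
Also, 8 files each exceed 80 GB, and no two of those can share a USB stick, so at least 8 USB sticks are needed.
A packing using 8 USB sticks:
  USB stick 1: 125 + 25 = 150
  USB stick 2: 125 + 25 = 150
  USB stick 3: 120 + 40 = 160
  USB stick 4: 110 + 50 = 160
  USB stick 5: 110 + 45 = 155
  USB stick 6: 100 + 25 = 125
  USB stick 7: 90 = 90
  USB stick 8: 85 = 85
This matches the lower bound, so 8 is optimal.

8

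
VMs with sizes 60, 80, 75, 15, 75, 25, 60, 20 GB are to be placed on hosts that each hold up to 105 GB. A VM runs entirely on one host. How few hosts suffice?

5

Total = 80 + 75 + 75 + 60 + 60 + 25 + 20 + 15 = 410 GB.
Lower bound: ⌈410/105⌉ = 4 hosts.
Also, 5 VMs each exceed 105/2 GB, and no two of those can share a host, so at least 5 hosts are needed.
A packing using 5 hosts:
  host 1: 80 + 25 = 105
  host 2: 75 + 20 = 95
  host 3: 75 + 15 = 90
  host 4: 60 = 60
  host 5: 60 = 60
This matches the lower bound, so 5 is optimal.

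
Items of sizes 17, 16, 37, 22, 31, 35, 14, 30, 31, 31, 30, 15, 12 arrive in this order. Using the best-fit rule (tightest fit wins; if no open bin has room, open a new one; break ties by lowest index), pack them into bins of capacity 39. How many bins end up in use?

10

  17 → bin 1 (new)  [load 17/39]
  16 → bin 1  [load 33/39]
  37 → bin 2 (new)  [load 37/39]
  22 → bin 3 (new)  [load 22/39]
  31 → bin 4 (new)  [load 31/39]
  35 → bin 5 (new)  [load 35/39]
  14 → bin 3  [load 36/39]
  30 → bin 6 (new)  [load 30/39]
  31 → bin 7 (new)  [load 31/39]
  31 → bin 8 (new)  [load 31/39]
  30 → bin 9 (new)  [load 30/39]
  15 → bin 10 (new)  [load 15/39]
  12 → bin 10  [load 27/39]
10 bins opened.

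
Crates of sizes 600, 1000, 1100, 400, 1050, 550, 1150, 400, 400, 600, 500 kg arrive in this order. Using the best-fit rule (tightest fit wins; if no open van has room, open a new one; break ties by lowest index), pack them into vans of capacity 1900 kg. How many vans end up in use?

5

  600 → van 1 (new)  [load 600/1900]
  1000 → van 1  [load 1600/1900]
  1100 → van 2 (new)  [load 1100/1900]
  400 → van 2  [load 1500/1900]
  1050 → van 3 (new)  [load 1050/1900]
  550 → van 3  [load 1600/1900]
  1150 → van 4 (new)  [load 1150/1900]
  400 → van 2  [load 1900/1900]
  400 → van 4  [load 1550/1900]
  600 → van 5 (new)  [load 600/1900]
  500 → van 5  [load 1100/1900]
5 vans opened.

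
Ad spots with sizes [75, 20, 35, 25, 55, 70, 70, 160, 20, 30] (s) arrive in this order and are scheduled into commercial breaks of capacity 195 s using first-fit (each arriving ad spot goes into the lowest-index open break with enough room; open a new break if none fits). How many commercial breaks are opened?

  75 → break 1 (new)  [load 75/195]
  20 → break 1  [load 95/195]
  35 → break 1  [load 130/195]
  25 → break 1  [load 155/195]
  55 → break 2 (new)  [load 55/195]
  70 → break 2  [load 125/195]
  70 → break 2  [load 195/195]
  160 → break 3 (new)  [load 160/195]
  20 → break 1  [load 175/195]
  30 → break 3  [load 190/195]
3 commercial breaks opened.

3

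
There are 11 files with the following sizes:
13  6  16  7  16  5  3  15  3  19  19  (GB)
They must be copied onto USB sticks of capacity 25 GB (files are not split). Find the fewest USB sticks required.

Total = 19 + 19 + 16 + 16 + 15 + 13 + 7 + 6 + 5 + 3 + 3 = 122 GB.
Lower bound: ⌈122/25⌉ = 5 USB sticks.
Also, 6 files each exceed 25/2 GB, and no two of those can share a USB stick, so at least 6 USB sticks are needed.
A packing using 6 USB sticks:
  USB stick 1: 19 + 6 = 25
  USB stick 2: 19 + 5 = 24
  USB stick 3: 16 + 7 = 23
  USB stick 4: 16 + 3 + 3 = 22
  USB stick 5: 15 = 15
  USB stick 6: 13 = 13
This matches the lower bound, so 6 is optimal.

6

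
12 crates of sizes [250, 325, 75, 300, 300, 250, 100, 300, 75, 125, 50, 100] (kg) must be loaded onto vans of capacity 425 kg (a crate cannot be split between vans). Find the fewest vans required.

Total = 325 + 300 + 300 + 300 + 250 + 250 + 125 + 100 + 100 + 75 + 75 + 50 = 2250 kg.
Lower bound: ⌈2250/425⌉ = 6 vans.
A packing using 6 vans:
  van 1: 325 + 100 = 425
  van 2: 300 + 125 = 425
  van 3: 300 + 100 = 400
  van 4: 300 + 75 + 50 = 425
  van 5: 250 + 75 = 325
  van 6: 250 = 250
This matches the lower bound, so 6 is optimal.

6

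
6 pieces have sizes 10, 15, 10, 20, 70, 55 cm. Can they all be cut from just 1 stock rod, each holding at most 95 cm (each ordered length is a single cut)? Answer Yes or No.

Total = 180 cm; ⌈180/95⌉ = 2.
At least 2 stock rods are required, but only 1 is allowed.

No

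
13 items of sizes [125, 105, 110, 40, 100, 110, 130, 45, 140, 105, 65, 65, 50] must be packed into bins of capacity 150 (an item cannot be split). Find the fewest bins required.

Total = 140 + 130 + 125 + 110 + 110 + 105 + 105 + 100 + 65 + 65 + 50 + 45 + 40 = 1190.
Lower bound: ⌈1190/150⌉ = 8 bins.
A packing using 9 bins:
  bin 1: 140 = 140
  bin 2: 130 = 130
  bin 3: 125 = 125
  bin 4: 110 + 40 = 150
  bin 5: 110 = 110
  bin 6: 105 + 45 = 150
  bin 7: 105 = 105
  bin 8: 100 + 50 = 150
  bin 9: 65 + 65 = 130
No arrangement into 8 bins stays within capacity, so 9 is optimal.

9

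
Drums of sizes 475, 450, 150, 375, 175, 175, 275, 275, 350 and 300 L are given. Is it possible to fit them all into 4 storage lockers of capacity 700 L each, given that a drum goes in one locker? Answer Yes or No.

Total = 3000 L; ⌈3000/700⌉ = 5.
At least 5 storage lockers are required, but only 4 are allowed.

No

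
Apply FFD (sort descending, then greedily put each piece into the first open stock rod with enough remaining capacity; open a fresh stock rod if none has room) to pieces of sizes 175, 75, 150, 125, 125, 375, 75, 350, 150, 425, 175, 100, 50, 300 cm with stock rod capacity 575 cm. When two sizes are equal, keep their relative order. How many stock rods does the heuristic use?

Sorted descending: 425, 375, 350, 300, 175, 175, 150, 150, 125, 125, 100, 75, 75, 50.
  425 → stock rod 1 (new)  [load 425/575]
  375 → stock rod 2 (new)  [load 375/575]
  350 → stock rod 3 (new)  [load 350/575]
  300 → stock rod 4 (new)  [load 300/575]
  175 → stock rod 2  [load 550/575]
  175 → stock rod 3  [load 525/575]
  150 → stock rod 1  [load 575/575]
  150 → stock rod 4  [load 450/575]
  125 → stock rod 4  [load 575/575]
  125 → stock rod 5 (new)  [load 125/575]
  100 → stock rod 5  [load 225/575]
  75 → stock rod 5  [load 300/575]
  75 → stock rod 5  [load 375/575]
  50 → stock rod 3  [load 575/575]
5 stock rods opened.

5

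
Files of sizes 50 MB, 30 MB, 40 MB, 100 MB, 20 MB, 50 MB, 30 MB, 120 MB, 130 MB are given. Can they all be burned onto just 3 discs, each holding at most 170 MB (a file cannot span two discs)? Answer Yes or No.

No

Total = 570 MB; ⌈570/170⌉ = 4.
At least 4 discs are required, but only 3 are allowed.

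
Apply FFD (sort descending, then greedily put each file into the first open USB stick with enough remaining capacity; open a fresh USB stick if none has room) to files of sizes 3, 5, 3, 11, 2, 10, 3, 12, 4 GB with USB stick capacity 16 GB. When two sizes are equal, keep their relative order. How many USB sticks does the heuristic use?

4

Sorted descending: 12, 11, 10, 5, 4, 3, 3, 3, 2.
  12 → USB stick 1 (new)  [load 12/16]
  11 → USB stick 2 (new)  [load 11/16]
  10 → USB stick 3 (new)  [load 10/16]
  5 → USB stick 2  [load 16/16]
  4 → USB stick 1  [load 16/16]
  3 → USB stick 3  [load 13/16]
  3 → USB stick 3  [load 16/16]
  3 → USB stick 4 (new)  [load 3/16]
  2 → USB stick 4  [load 5/16]
4 USB sticks opened.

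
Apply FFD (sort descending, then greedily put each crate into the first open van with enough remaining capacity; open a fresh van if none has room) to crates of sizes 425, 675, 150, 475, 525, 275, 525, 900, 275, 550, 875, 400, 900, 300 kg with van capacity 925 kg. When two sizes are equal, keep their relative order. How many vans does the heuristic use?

9

Sorted descending: 900, 900, 875, 675, 550, 525, 525, 475, 425, 400, 300, 275, 275, 150.
  900 → van 1 (new)  [load 900/925]
  900 → van 2 (new)  [load 900/925]
  875 → van 3 (new)  [load 875/925]
  675 → van 4 (new)  [load 675/925]
  550 → van 5 (new)  [load 550/925]
  525 → van 6 (new)  [load 525/925]
  525 → van 7 (new)  [load 525/925]
  475 → van 8 (new)  [load 475/925]
  425 → van 8  [load 900/925]
  400 → van 6  [load 925/925]
  300 → van 5  [load 850/925]
  275 → van 7  [load 800/925]
  275 → van 9 (new)  [load 275/925]
  150 → van 4  [load 825/925]
9 vans opened.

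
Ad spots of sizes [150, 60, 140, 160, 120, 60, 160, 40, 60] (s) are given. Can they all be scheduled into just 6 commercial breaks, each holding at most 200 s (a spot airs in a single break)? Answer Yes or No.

Yes

A valid assignment using 6 commercial breaks:
  break 1: 160 + 40 = 200
  break 2: 160 = 160
  break 3: 150 = 150
  break 4: 140 + 60 = 200
  break 5: 120 + 60 = 180
  break 6: 60 = 60
Every load is within 200 s, so 6 commercial breaks suffice.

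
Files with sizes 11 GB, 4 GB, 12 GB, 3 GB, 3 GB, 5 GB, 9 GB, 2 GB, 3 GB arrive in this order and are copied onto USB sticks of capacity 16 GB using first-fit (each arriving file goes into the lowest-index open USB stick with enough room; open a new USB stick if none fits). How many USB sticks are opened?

4

  11 → USB stick 1 (new)  [load 11/16]
  4 → USB stick 1  [load 15/16]
  12 → USB stick 2 (new)  [load 12/16]
  3 → USB stick 2  [load 15/16]
  3 → USB stick 3 (new)  [load 3/16]
  5 → USB stick 3  [load 8/16]
  9 → USB stick 4 (new)  [load 9/16]
  2 → USB stick 3  [load 10/16]
  3 → USB stick 3  [load 13/16]
4 USB sticks opened.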